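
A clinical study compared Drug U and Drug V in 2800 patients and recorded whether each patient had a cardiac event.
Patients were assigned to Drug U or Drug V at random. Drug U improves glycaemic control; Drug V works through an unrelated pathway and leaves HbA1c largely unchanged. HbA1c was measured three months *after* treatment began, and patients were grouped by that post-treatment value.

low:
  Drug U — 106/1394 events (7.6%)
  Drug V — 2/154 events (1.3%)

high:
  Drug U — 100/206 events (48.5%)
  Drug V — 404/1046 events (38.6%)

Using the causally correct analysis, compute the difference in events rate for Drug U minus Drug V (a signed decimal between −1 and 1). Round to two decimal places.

-0.21

Stratifying would compare drugs among patients the drugs themselves sorted into HbA1c groups — a form of selection on an intermediate. The unconditioned pooled rates give the total causal effect.
The causal difference is the pooled difference: 0.129 − 0.338 = -0.210.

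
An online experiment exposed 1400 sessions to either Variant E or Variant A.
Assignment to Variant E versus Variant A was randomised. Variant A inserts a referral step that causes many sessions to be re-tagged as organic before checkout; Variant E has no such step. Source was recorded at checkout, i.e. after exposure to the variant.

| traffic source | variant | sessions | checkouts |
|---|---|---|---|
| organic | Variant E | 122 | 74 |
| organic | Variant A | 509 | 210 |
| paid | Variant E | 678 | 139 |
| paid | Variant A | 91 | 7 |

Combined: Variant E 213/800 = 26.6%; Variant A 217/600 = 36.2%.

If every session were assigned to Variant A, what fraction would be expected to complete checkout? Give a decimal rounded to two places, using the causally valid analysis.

0.36

The stratified and pooled comparisons disagree (Variant E wins within each traffic source; Variant A wins overall), so the answer turns on the causal role of traffic source.
Traffic source here is a post-treatment variable shaped by the variant; conditioning on it would introduce bias rather than remove it. The overall comparison is the causal one.
So P(outcome | do(Variant A)) is just the pooled rate for Variant A: 217/600 = 0.362.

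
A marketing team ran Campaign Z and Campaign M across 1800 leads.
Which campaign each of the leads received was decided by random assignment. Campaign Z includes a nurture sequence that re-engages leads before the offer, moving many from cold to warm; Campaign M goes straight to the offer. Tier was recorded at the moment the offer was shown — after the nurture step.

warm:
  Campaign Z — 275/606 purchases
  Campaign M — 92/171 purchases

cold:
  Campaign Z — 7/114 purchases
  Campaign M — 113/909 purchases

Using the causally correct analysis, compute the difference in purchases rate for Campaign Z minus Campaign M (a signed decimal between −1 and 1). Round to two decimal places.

+0.20

Within every engagement tier level Campaign M has the higher rate, yet pooled Campaign Z does — Simpson's reversal.
Engagement tier is recorded after the campaign and is itself shifted by it — it sits on the causal path from campaign to outcome. Conditioning on a mediator would strip out part of the effect we want; the pooled comparison gives the total causal effect.
The causal difference is the pooled difference: 0.392 − 0.190 = +0.202.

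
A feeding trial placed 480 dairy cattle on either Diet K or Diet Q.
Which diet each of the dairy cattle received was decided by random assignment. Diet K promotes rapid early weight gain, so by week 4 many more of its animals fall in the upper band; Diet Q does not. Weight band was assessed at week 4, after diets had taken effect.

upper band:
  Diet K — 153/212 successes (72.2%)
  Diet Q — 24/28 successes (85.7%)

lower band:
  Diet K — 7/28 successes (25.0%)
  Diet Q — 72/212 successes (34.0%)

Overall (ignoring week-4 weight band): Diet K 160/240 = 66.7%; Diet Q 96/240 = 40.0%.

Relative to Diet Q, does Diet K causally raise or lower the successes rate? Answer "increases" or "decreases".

increases

The stratified and pooled comparisons disagree (Diet Q wins within each week-4 weight band; Diet K wins overall), so the answer turns on the causal role of week-4 weight band.
Because the diet influences week-4 weight band, week-4 weight band is a post-treatment mediator, not a confounder. Stratifying on it would bias the estimate; the causal effect is the crude pooled difference.
Pooled: Diet K 66.7% vs Diet Q 40.0%; Diet K is higher overall.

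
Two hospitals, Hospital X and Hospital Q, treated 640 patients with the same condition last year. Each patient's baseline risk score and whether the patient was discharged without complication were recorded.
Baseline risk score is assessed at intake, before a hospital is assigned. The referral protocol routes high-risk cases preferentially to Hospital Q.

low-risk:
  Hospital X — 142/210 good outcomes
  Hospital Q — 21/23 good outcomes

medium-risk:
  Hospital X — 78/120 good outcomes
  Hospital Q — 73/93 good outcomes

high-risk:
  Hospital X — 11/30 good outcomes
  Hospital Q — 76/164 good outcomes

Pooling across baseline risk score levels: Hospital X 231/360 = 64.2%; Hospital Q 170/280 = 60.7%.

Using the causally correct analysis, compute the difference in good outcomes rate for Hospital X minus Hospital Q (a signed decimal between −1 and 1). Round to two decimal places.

Here baseline risk score is a common cause — it drives both which hospital a case falls under and the outcome. The crude comparison mixes populations; the stratum-specific rates are the causally relevant ones.
Adjusting over the population distribution of baseline risk score: 0.364·(0.676−0.913) + 0.333·(0.650−0.785) + 0.303·(0.367−0.463) = -0.160.

-0.16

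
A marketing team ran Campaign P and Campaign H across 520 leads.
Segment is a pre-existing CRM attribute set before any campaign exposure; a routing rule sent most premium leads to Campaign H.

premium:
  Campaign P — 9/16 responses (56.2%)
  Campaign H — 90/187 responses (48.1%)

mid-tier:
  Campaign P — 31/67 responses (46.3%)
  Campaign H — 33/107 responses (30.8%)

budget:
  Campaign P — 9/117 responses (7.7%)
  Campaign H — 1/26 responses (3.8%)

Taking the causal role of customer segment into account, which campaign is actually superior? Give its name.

Campaign P

The stratified and pooled comparisons disagree (Campaign P wins within each customer segment; Campaign H wins overall), so the answer turns on the causal role of customer segment.
Customer segment satisfies the back-door criterion: it is not a descendant of the campaign, and it blocks the spurious path from campaign to outcome. Adjusting for it (i.e., using the within-customer segment rates) gives the causal effect.
Within each level — premium: 56.2% vs 48.1%; mid-tier: 46.3% vs 30.8%; budget: 7.7% vs 3.8% — Campaign P is higher every time.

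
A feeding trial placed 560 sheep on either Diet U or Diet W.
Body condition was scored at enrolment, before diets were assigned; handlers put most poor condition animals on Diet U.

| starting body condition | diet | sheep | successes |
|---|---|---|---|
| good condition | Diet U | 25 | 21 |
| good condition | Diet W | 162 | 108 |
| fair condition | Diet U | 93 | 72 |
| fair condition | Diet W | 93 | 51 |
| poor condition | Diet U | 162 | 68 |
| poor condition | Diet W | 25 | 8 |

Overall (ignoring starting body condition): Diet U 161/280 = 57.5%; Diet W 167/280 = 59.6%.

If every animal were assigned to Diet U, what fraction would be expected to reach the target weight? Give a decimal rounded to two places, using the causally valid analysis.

Within every starting body condition level Diet U has the higher rate, yet pooled Diet W does — Simpson's reversal.
The imbalance in starting body condition arose from how sheep were allocated, not from anything the diet did; and starting body condition independently affects the outcome. The pooled gap is confounded — condition on starting body condition.
Standardising Diet U to the population starting body condition mix: 0.334·21/25 + 0.332·72/93 + 0.334·68/162 = 0.678.

0.68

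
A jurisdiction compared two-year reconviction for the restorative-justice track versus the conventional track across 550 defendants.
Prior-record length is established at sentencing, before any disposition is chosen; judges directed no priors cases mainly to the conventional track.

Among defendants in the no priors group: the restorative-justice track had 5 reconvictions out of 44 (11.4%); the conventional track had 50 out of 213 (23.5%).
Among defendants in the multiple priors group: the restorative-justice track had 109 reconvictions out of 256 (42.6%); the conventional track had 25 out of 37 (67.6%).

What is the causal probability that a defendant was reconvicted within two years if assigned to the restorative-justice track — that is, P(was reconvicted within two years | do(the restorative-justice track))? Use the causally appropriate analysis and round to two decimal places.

Prior-record length differs across dispositions for reasons unrelated to any effect of the disposition itself, and it separately predicts the outcome — a classic confounder. We must compare within prior-record length levels.
Standardising the restorative-justice track to the population prior-record length mix: 0.467·5/44 + 0.533·109/256 = 0.280.

0.28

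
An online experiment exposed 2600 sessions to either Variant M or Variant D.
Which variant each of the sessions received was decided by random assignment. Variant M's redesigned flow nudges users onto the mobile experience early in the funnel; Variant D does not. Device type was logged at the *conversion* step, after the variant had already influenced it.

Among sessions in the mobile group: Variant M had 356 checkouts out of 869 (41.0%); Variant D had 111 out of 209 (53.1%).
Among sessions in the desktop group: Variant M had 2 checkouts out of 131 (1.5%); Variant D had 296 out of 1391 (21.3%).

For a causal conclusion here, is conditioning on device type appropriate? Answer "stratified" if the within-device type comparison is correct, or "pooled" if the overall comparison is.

pooled

The distribution of device type is itself part of what the variant does — it is an intermediate outcome. Holding it fixed would remove that part of the effect; the total effect is the pooled difference.
Pooled: Variant M 35.8% vs Variant D 25.4%; Variant M is higher overall.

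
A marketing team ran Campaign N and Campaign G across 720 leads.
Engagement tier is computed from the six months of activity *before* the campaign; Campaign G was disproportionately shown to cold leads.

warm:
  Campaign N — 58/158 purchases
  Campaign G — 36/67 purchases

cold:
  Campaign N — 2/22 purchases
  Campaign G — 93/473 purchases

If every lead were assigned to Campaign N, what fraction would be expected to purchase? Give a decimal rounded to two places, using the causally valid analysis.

The stratified and pooled comparisons disagree (Campaign G wins within each engagement tier; Campaign N wins overall), so the answer turns on the causal role of engagement tier.
Here engagement tier is a common cause — it drives both which campaign a case falls under and the outcome. The crude comparison mixes populations; the stratum-specific rates are the causally relevant ones.
Standardising Campaign N to the population engagement tier mix: 0.312·58/158 + 0.688·2/22 = 0.177.

0.18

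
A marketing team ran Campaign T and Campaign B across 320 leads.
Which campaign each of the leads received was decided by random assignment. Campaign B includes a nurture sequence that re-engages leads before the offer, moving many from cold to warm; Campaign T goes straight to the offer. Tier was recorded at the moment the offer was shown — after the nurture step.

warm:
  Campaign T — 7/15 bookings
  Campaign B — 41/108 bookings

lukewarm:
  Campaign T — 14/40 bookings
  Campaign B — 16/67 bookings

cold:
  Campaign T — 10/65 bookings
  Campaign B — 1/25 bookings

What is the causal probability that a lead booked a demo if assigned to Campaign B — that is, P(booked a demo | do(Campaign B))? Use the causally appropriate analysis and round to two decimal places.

Campaign T is higher inside every engagement tier stratum but Campaign B is higher in aggregate. Whether to stratify depends on how engagement tier relates to the campaign.
The distribution of engagement tier is itself part of what the campaign does — it is an intermediate outcome. Holding it fixed would remove that part of the effect; the total effect is the pooled difference.
So P(outcome | do(Campaign B)) is just the pooled rate for Campaign B: 58/200 = 0.290.

0.29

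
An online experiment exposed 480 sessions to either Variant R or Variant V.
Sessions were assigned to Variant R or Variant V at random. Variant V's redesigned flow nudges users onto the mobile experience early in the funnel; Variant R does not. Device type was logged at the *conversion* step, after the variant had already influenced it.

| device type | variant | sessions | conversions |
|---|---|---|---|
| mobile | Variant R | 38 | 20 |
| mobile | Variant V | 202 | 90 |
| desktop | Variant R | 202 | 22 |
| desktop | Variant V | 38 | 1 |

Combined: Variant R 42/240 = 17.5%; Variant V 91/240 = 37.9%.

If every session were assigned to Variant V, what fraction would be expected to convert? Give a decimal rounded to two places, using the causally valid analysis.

0.38

Device type here is a post-treatment variable shaped by the variant; conditioning on it would introduce bias rather than remove it. The overall comparison is the causal one.
So P(outcome | do(Variant V)) is just the pooled rate for Variant V: 91/240 = 0.379.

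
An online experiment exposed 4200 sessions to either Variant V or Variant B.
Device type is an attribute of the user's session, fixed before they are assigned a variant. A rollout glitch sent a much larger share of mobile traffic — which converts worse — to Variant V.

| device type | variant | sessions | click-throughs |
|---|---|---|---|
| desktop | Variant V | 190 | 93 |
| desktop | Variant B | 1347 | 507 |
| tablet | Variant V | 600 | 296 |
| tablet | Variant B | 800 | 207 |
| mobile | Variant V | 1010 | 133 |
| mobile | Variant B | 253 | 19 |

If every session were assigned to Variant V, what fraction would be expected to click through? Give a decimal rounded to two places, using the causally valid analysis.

0.38

The device type-specific comparison favours Variant V throughout, but the pooled figures favour Variant B. The question is whether to condition on device type.
Device type satisfies the back-door criterion: it is not a descendant of the variant, and it blocks the spurious path from variant to outcome. Adjusting for it (i.e., using the within-device type rates) gives the causal effect.
Standardising Variant V to the population device type mix: 0.366·93/190 + 0.333·296/600 + 0.301·133/1010 = 0.383.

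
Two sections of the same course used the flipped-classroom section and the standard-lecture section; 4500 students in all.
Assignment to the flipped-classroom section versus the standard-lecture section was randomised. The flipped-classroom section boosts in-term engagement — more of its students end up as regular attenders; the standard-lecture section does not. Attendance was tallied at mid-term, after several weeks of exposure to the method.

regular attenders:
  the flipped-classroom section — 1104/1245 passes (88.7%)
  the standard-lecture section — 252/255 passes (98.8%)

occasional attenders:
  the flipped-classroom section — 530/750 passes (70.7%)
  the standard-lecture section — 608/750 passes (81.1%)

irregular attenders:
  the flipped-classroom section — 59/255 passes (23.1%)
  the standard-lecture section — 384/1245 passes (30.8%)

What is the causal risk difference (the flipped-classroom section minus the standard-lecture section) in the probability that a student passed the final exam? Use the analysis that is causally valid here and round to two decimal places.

The stratified and pooled comparisons disagree (the standard-lecture section wins within each mid-term attendance; the flipped-classroom section wins overall), so the answer turns on the causal role of mid-term attendance.
The distribution of mid-term attendance is itself part of what the teaching method does — it is an intermediate outcome. Holding it fixed would remove that part of the effect; the total effect is the pooled difference.
The causal difference is the pooled difference: 0.752 − 0.553 = +0.200.

+0.20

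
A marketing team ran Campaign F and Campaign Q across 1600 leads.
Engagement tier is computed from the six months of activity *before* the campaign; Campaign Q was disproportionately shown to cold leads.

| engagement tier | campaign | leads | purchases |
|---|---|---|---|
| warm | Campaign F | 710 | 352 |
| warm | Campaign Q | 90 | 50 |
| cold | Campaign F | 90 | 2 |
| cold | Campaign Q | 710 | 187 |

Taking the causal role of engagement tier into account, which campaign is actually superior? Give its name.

Campaign Q

Here engagement tier is a common cause — it drives both which campaign a case falls under and the outcome. The crude comparison mixes populations; the stratum-specific rates are the causally relevant ones.
Within each level — warm: 49.6% vs 55.6%; cold: 2.2% vs 26.3% — Campaign Q is higher every time.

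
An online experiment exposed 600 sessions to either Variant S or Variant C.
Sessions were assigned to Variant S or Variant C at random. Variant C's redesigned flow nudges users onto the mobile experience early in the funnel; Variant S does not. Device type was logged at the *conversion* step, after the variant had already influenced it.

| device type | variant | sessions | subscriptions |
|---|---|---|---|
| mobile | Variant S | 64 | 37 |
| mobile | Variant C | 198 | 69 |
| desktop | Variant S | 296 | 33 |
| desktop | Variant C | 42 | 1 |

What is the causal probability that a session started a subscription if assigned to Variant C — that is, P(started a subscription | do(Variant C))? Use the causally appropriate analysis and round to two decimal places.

Within every device type level Variant S has the higher rate, yet pooled Variant C does — Simpson's reversal.
Stratifying would compare variants among sessions the variants themselves sorted into device type groups — a form of selection on an intermediate. The unconditioned pooled rates give the total causal effect.
So P(outcome | do(Variant C)) is just the pooled rate for Variant C: 70/240 = 0.292.

0.29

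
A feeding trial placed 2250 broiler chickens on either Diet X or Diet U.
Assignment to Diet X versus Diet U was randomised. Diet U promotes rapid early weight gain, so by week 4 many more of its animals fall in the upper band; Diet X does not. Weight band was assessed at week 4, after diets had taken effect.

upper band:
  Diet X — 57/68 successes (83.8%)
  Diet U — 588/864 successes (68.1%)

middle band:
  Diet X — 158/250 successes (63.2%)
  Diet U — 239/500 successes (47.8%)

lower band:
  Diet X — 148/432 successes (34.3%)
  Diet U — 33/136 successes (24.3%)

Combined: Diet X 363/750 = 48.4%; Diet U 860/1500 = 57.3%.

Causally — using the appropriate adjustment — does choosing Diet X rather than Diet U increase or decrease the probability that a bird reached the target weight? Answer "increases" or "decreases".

decreases

The week-4 weight band-specific comparison favours Diet X throughout, but the pooled figures favour Diet U. The question is whether to condition on week-4 weight band.
Week-4 weight band is recorded after the diet and is itself shifted by it — it sits on the causal path from diet to outcome. Conditioning on a mediator would strip out part of the effect we want; the pooled comparison gives the total causal effect.
Pooled: Diet X 48.4% vs Diet U 57.3%; Diet U is higher overall.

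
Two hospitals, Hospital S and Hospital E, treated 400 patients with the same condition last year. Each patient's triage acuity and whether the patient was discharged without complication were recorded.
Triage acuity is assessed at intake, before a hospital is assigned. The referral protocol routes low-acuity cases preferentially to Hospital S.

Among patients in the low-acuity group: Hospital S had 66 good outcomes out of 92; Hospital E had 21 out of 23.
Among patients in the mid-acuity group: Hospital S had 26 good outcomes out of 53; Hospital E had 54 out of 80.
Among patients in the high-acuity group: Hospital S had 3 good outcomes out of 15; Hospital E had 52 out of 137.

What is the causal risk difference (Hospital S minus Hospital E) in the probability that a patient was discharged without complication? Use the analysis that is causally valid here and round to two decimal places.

-0.19

Within every triage acuity level Hospital E has the higher rate, yet pooled Hospital S does — Simpson's reversal.
Triage acuity is set before the hospital has any effect — it is not caused by the hospital — and it independently drives the outcome. That makes it a confounder, so the causal comparison is within triage acuity levels.
Adjusting over the population distribution of triage acuity: 0.287·(0.717−0.913) + 0.333·(0.491−0.675) + 0.380·(0.200−0.380) = -0.186.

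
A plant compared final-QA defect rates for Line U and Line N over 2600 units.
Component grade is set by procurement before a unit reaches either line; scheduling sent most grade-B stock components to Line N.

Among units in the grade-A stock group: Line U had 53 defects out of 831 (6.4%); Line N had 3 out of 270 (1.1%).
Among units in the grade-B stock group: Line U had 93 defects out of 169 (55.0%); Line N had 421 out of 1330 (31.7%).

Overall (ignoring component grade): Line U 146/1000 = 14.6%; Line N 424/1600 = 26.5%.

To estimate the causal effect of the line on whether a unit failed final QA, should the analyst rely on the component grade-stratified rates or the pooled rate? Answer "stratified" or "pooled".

The component grade-specific comparison favours Line N throughout, but the pooled figures favour Line U. The question is whether to condition on component grade.
Here component grade is a common cause — it drives both which line a case falls under and the outcome. The crude comparison mixes populations; the stratum-specific rates are the causally relevant ones.
Within each level — grade-A stock: 6.4% vs 1.1%; grade-B stock: 55.0% vs 31.7% — Line N is lower every time.

stratified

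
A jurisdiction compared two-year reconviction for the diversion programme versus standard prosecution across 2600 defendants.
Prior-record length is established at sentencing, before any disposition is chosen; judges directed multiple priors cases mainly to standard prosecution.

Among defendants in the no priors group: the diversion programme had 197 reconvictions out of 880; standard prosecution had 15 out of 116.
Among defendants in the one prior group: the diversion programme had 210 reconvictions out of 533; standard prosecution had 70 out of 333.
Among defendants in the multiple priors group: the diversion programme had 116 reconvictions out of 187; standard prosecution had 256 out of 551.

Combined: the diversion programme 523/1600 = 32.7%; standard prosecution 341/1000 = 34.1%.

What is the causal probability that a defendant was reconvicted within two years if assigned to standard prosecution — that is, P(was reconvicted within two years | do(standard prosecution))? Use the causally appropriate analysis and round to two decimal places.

Within every prior-record length level standard prosecution has the lower rate, yet pooled the diversion programme does — Simpson's reversal.
Prior-record length differs across dispositions for reasons unrelated to any effect of the disposition itself, and it separately predicts the outcome — a classic confounder. We must compare within prior-record length levels.
Standardising standard prosecution to the population prior-record length mix: 0.383·15/116 + 0.333·70/333 + 0.284·256/551 = 0.251.

0.25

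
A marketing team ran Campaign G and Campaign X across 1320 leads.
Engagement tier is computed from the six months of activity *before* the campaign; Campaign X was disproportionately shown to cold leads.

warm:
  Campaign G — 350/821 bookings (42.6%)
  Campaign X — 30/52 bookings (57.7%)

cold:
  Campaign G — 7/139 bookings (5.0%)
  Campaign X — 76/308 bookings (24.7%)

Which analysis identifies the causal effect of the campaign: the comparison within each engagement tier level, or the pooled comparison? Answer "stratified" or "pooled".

Within every engagement tier level Campaign X has the higher rate, yet pooled Campaign G does — Simpson's reversal.
Engagement tier differs across campaigns for reasons unrelated to any effect of the campaign itself, and it separately predicts the outcome — a classic confounder. We must compare within engagement tier levels.
Within each level — warm: 42.6% vs 57.7%; cold: 5.0% vs 24.7% — Campaign X is higher every time.

stratified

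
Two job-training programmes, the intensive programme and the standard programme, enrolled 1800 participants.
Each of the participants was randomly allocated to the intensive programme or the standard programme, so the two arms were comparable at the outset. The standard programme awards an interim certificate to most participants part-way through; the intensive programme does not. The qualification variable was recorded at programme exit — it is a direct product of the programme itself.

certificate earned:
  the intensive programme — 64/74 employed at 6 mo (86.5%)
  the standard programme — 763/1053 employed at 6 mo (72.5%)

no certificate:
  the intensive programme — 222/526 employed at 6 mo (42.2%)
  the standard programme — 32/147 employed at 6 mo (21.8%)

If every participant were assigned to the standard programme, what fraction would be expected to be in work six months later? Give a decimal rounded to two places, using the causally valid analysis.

The qualification attained during the programme-specific comparison favours the intensive programme throughout, but the pooled figures favour the standard programme. The question is whether to condition on qualification attained during the programme.
Qualification attained during the programme here is a post-treatment variable shaped by the programme; conditioning on it would introduce bias rather than remove it. The overall comparison is the causal one.
So P(outcome | do(the standard programme)) is just the pooled rate for the standard programme: 795/1200 = 0.662.

0.66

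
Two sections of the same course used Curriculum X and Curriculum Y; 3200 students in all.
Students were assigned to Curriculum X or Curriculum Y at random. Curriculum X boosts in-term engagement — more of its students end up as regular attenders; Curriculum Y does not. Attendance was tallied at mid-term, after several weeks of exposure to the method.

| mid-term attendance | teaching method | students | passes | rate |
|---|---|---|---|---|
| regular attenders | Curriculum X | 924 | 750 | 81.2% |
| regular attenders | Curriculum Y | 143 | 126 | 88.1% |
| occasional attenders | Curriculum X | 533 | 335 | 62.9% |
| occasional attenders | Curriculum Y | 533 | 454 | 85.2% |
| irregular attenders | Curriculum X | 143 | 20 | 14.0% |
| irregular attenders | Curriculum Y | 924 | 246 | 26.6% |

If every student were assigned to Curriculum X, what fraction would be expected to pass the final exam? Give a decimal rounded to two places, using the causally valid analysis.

Mid-term attendance is downstream of the teaching method. One should not condition on a consequence of treatment, so the overall rates are the right comparison.
So P(outcome | do(Curriculum X)) is just the pooled rate for Curriculum X: 1105/1600 = 0.691.

0.69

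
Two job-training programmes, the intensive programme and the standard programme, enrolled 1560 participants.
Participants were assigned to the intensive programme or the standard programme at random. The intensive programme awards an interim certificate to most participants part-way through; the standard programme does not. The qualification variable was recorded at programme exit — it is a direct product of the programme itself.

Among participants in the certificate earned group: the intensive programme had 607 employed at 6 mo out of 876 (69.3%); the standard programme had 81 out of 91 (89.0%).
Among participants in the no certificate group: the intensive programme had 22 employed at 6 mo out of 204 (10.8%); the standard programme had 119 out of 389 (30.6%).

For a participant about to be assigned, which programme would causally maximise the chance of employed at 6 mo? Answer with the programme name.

Qualification attained during the programme here is a post-treatment variable shaped by the programme; conditioning on it would introduce bias rather than remove it. The overall comparison is the causal one.
Pooled: the intensive programme 58.2% vs the standard programme 41.7%; the intensive programme is higher overall.

the intensive programme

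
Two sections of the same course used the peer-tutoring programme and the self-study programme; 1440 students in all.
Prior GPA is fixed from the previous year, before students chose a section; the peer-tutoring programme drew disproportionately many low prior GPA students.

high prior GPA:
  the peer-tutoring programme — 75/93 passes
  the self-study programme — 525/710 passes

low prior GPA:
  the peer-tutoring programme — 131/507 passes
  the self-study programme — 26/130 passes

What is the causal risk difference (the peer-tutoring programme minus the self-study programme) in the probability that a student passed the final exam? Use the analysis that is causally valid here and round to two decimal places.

The prior GPA band-specific comparison favours the peer-tutoring programme throughout, but the pooled figures favour the self-study programme. The question is whether to condition on prior GPA band.
Nothing the teaching method does changes prior GPA band; the imbalance is an allocation artefact. With prior GPA band also predicting the outcome, the pooled figure is confounded, and the within-stratum comparison is the causal one.
Adjusting over the population distribution of prior GPA band: 0.558·(0.806−0.739) + 0.442·(0.258−0.200) = +0.063.

+0.06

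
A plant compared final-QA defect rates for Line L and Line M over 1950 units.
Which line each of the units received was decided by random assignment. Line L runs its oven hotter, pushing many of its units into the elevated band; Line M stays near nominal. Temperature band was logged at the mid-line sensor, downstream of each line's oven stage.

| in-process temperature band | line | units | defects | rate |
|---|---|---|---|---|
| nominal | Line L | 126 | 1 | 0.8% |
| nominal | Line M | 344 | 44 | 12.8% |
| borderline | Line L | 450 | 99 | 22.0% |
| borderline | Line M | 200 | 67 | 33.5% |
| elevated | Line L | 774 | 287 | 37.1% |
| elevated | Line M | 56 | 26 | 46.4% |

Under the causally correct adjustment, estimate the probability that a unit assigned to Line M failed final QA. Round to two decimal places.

0.23

In-process temperature band lies on the pathway line → in-process temperature band → outcome, so adjusting for it blocks the indirect effect. For the total causal effect of line, use the unadjusted pooled rates.
So P(outcome | do(Line M)) is just the pooled rate for Line M: 137/600 = 0.228.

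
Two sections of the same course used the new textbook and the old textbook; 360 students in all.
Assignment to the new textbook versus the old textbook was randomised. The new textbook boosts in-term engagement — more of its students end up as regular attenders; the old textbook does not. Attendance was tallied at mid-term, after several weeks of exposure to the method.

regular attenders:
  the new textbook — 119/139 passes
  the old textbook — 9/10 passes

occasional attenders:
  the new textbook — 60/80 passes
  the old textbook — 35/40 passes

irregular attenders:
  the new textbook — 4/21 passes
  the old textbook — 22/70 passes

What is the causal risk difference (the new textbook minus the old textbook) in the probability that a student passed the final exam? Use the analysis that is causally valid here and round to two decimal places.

+0.21

Within every mid-term attendance level the old textbook has the higher rate, yet pooled the new textbook does — Simpson's reversal.
Because the teaching method influences mid-term attendance, mid-term attendance is a post-treatment mediator, not a confounder. Stratifying on it would bias the estimate; the causal effect is the crude pooled difference.
The causal difference is the pooled difference: 0.762 − 0.550 = +0.212.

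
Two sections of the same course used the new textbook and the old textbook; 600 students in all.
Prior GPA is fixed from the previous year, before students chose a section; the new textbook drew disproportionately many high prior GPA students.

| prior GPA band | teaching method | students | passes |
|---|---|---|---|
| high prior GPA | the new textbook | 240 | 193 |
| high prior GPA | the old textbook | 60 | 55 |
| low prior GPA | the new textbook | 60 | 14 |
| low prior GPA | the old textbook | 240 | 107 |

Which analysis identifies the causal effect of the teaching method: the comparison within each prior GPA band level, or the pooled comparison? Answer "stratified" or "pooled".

The prior GPA band-specific comparison favours the old textbook throughout, but the pooled figures favour the new textbook. The question is whether to condition on prior GPA band.
Prior GPA band is set before the teaching method has any effect — it is not caused by the teaching method — and it independently drives the outcome. That makes it a confounder, so the causal comparison is within prior GPA band levels.
Within each level — high prior GPA: 80.4% vs 91.7%; low prior GPA: 23.3% vs 44.6% — the old textbook is higher every time.

stratified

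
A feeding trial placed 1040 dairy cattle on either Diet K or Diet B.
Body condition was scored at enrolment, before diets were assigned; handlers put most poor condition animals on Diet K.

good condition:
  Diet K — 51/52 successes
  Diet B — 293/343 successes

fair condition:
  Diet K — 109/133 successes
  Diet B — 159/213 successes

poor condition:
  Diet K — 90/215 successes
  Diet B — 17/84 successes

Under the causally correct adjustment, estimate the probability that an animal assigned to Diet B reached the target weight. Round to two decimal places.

Starting body condition differs across diets for reasons unrelated to any effect of the diet itself, and it separately predicts the outcome — a classic confounder. We must compare within starting body condition levels.
Standardising Diet B to the population starting body condition mix: 0.380·293/343 + 0.333·159/213 + 0.287·17/84 = 0.631.

0.63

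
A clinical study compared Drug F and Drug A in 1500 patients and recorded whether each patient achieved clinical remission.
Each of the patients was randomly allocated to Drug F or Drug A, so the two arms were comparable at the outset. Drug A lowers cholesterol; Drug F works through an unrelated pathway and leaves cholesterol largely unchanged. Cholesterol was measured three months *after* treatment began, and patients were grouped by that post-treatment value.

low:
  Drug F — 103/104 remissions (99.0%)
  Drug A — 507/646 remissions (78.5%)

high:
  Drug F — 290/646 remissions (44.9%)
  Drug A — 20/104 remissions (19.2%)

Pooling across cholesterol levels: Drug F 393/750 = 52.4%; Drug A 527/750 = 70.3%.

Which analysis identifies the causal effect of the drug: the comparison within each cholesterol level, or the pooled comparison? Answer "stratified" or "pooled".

Drug F is higher inside every cholesterol stratum but Drug A is higher in aggregate. Whether to stratify depends on how cholesterol relates to the drug.
Cholesterol is recorded after the drug and is itself shifted by it — it sits on the causal path from drug to outcome. Conditioning on a mediator would strip out part of the effect we want; the pooled comparison gives the total causal effect.
Pooled: Drug F 52.4% vs Drug A 70.3%; Drug A is higher overall.

pooled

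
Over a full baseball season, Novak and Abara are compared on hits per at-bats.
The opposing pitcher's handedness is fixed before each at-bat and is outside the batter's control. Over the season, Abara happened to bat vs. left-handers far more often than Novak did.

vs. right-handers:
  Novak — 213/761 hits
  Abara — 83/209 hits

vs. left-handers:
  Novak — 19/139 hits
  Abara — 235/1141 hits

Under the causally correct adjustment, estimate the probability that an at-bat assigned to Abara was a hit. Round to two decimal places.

Pitcher handedness differs across players for reasons unrelated to any effect of the player itself, and it separately predicts the outcome — a classic confounder. We must compare within pitcher handedness levels.
Standardising Abara to the population pitcher handedness mix: 0.431·83/209 + 0.569·235/1141 = 0.288.

0.29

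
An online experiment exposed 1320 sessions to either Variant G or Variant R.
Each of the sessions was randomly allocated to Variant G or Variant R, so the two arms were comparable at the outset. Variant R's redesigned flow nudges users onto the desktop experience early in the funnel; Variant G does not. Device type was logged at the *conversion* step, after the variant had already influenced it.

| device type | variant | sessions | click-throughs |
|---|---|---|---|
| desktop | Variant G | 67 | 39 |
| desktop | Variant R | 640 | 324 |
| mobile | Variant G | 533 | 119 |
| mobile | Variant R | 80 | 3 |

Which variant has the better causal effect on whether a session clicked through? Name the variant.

Variant R

The device type-specific comparison favours Variant G throughout, but the pooled figures favour Variant R. The question is whether to condition on device type.
The distribution of device type is itself part of what the variant does — it is an intermediate outcome. Holding it fixed would remove that part of the effect; the total effect is the pooled difference.
Pooled: Variant G 26.3% vs Variant R 45.4%; Variant R is higher overall.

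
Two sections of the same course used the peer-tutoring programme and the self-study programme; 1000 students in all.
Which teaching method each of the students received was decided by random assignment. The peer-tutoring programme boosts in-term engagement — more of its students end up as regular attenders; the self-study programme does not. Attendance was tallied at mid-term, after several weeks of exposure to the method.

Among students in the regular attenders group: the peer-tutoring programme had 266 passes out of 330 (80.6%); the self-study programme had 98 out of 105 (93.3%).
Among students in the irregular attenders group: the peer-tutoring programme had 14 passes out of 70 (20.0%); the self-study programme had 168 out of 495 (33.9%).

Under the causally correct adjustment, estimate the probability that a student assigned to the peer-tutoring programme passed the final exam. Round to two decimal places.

0.70

Mid-term attendance here is a post-treatment variable shaped by the teaching method; conditioning on it would introduce bias rather than remove it. The overall comparison is the causal one.
So P(outcome | do(the peer-tutoring programme)) is just the pooled rate for the peer-tutoring programme: 280/400 = 0.700.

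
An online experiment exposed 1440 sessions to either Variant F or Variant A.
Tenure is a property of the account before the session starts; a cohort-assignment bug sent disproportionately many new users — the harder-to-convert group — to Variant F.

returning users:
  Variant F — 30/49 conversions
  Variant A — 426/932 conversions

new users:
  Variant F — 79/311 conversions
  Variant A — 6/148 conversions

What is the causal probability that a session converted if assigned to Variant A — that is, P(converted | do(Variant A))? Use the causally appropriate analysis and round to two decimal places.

The user tenure-specific comparison favours Variant F throughout, but the pooled figures favour Variant A. The question is whether to condition on user tenure.
User tenure differs across variants for reasons unrelated to any effect of the variant itself, and it separately predicts the outcome — a classic confounder. We must compare within user tenure levels.
Standardising Variant A to the population user tenure mix: 0.681·426/932 + 0.319·6/148 = 0.324.

0.32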